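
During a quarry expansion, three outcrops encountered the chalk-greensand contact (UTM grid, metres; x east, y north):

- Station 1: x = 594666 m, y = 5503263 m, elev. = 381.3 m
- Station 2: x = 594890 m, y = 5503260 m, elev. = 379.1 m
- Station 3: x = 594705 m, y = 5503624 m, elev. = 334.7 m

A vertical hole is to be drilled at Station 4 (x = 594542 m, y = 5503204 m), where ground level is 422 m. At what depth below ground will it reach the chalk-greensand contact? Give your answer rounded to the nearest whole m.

Two edge vectors: Station 1→Station 2 = (224, -3, -2.2), Station 1→Station 3 = (39, 361, -46.6).
Normal n = (Station 1→Station 2) × (Station 1→Station 3) = (934, 10352.6, 80981).
So ∂z/∂x = −n_x/n_z = −0.01153357 and ∂z/∂y = −n_y/n_z = −0.12783986.
Intercept c from Station 1: 381.3 + 6858.62 + 703536.39 = 710776.31.
At (594542, 5503204): z_contact = −6857.2 − 703528.8 + 710776.31 = 390.3 m.
Depth below ground = 422 − 390.3 = 32 m.

32 m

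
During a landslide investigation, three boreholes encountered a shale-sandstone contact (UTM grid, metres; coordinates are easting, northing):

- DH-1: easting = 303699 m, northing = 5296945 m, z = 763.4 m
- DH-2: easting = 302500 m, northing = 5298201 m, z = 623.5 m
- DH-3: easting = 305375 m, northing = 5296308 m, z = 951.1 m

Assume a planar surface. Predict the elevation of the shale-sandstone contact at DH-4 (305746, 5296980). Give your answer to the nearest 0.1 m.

Two edge vectors: DH-1→DH-2 = (-1199, 1256, -139.9), DH-1→DH-3 = (1676, -637, 187.7).
Normal n = (DH-1→DH-2) × (DH-1→DH-3) = (146634.9, -9420.1, -1341293).
So ∂z/∂easting = −n_x/n_z = 0.109323541 and ∂z/∂northing = −n_y/n_z = −0.007023149.
Intercept c from DH-1: 763.4 − 33201.45 + 37201.23 = 4763.18.
At (305746, 5296980): z = 33425.2 − 37201.5 + 4763.18 = 986.9 m.

986.9 m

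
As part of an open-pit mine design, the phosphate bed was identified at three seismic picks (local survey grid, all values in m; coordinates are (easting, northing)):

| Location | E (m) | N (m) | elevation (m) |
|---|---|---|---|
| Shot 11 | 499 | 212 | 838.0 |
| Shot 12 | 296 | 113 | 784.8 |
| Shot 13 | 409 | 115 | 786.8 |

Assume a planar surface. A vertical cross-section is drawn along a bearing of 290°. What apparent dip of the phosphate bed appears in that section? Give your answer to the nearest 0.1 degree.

9.6°

Two edge vectors: Shot 11→Shot 12 = (-203, -99, -53.2), Shot 11→Shot 13 = (-90, -97, -51.2).
Normal n = (Shot 11→Shot 12) × (Shot 11→Shot 13) = (-91.6, -5605.6, 10781).
So ∂z/∂E = −n_x/n_z = 0.00850 and ∂z/∂N = −n_y/n_z = 0.51995.
Unit vector along 290° is (sin 290°, cos 290°) = (-0.9397, 0.3420).
Slope in that direction = a·(-0.9397) + b·(0.3420) = 0.16985.
Apparent dip = arctan|0.16985| = 9.6° (true dip is 27.5°, so apparent ≤ true as expected).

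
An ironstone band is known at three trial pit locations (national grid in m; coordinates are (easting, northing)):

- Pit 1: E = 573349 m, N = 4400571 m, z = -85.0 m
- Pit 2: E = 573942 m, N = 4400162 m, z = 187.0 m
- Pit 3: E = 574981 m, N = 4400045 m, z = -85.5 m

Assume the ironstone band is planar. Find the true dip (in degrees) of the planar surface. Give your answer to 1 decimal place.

Two edge vectors: Pit 1→Pit 2 = (593, -409, 272), Pit 1→Pit 3 = (1632, -526, -0.5).
Normal n = (Pit 1→Pit 2) × (Pit 1→Pit 3) = (143276.5, 444200.5, 355570).
So ∂z/∂E = −n_x/n_z = −0.40295 and ∂z/∂N = −n_y/n_z = −1.24926.
Gradient magnitude |∇z| = √(a² + b²) = √(0.16237 + 1.56066) = 1.31264.
True dip = arctan(1.31264) = 52.7°, dipping toward NNE (azimuth ≈ 018°).

52.7°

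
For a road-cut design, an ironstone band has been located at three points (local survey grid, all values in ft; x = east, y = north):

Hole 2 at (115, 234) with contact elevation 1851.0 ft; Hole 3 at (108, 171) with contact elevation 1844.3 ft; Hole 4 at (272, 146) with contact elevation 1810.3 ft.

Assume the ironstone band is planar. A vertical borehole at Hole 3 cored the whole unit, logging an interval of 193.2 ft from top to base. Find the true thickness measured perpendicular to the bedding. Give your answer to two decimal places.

Let the plane be z = a·x + b·y + c.
Hole 3−Hole 2: −7a − 63b = −6.7;  Hole 4−Hole 2: 157a − 88b = −40.7.
Solving gives a = −0.18792, b = 0.12723.
|∇z| = √(a²+b²) = 0.22694, so dip δ = arctan(0.22694) = 12.79°.
True thickness = vertical thickness × cos δ = 193.2 × cos 12.79° = 188.41 ft.

188.41 ft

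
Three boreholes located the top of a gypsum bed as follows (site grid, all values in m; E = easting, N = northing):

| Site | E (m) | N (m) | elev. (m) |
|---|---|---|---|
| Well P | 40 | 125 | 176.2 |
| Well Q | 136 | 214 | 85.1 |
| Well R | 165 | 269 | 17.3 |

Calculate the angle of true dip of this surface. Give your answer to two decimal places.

Two edge vectors: Well P→Well Q = (96, 89, -91.1), Well P→Well R = (125, 144, -158.9).
Normal n = (Well P→Well Q) × (Well P→Well R) = (-1023.7, 3866.9, 2699).
So ∂z/∂E = −n_x/n_z = 0.37929 and ∂z/∂N = −n_y/n_z = −1.43272.
Gradient magnitude |∇z| = √(a² + b²) = √(0.14386 + 2.05267) = 1.48207.
True dip = arctan(1.48207) = 55.99°, dipping toward NNW (azimuth ≈ 345°).

55.99°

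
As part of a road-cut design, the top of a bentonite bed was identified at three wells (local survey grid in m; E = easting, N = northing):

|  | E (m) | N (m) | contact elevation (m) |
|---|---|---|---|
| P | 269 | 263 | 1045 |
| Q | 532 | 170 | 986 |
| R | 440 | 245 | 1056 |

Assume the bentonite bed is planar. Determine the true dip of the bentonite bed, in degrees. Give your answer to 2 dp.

49.65°

Two edge vectors: P→Q = (263, -93, -59), P→R = (171, -18, 11).
Normal n = (P→Q) × (P→R) = (-2085, -12982, 11169).
So ∂z/∂E = −n_x/n_z = 0.18668 and ∂z/∂N = −n_y/n_z = 1.16232.
Gradient magnitude |∇z| = √(a² + b²) = √(0.03485 + 1.35100) = 1.17722.
True dip = arctan(1.17722) = 49.65°, dipping toward S (azimuth ≈ 189°).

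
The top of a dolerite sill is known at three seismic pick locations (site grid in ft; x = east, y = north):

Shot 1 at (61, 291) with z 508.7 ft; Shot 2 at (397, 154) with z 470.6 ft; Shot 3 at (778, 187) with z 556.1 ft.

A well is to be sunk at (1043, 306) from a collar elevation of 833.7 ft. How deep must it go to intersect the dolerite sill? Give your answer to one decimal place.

Two edge vectors: Shot 1→Shot 2 = (336, -137, -38.1), Shot 1→Shot 3 = (717, -104, 47.4).
Normal n = (Shot 1→Shot 2) × (Shot 1→Shot 3) = (-10456.2, -43244.1, 63285).
So ∂z/∂x = −n_x/n_z = 0.165224 and ∂z/∂y = −n_y/n_z = 0.683323.
Intercept c from Shot 1: 508.7 − 10.08 − 198.85 = 299.77.
At (1043, 306): z_contact = 172.33 + 209.10 + 299.77 = 681.20 ft.
Depth below ground = 833.7 − 681.20 = 152.5 ft.

152.5 ft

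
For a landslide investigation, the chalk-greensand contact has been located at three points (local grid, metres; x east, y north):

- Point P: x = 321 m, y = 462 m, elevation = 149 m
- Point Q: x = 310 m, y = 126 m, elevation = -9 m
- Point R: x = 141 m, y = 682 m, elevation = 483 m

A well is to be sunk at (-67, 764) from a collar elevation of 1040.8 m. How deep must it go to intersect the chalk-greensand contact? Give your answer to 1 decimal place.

Let the plane be z = a·x + b·y + c.
Point Q−Point P: −11a − 336b = −158;  Point R−Point P: −180a + 220b = 334.
Solving gives a = −1.23154, b = 0.51056.
Then c = 149 − a·321 − b·462 = 308.45.
At (-67, 764): z_contact = 82.51 + 390.07 + 308.45 = 781.03 m.
Depth below ground = 1040.8 − 781.03 = 259.8 m.

259.8 m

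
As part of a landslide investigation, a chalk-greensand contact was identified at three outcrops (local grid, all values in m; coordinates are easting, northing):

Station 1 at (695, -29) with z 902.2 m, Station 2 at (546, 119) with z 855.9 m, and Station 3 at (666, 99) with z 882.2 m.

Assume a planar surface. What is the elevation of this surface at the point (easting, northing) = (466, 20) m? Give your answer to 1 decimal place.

Two edge vectors: Station 1→Station 2 = (-149, 148, -46.3), Station 1→Station 3 = (-29, 128, -20).
Normal n = (Station 1→Station 2) × (Station 1→Station 3) = (2966.4, -1637.3, -14780).
So ∂z/∂easting = −n_x/n_z = 0.20070 and ∂z/∂northing = −n_y/n_z = −0.11078.
Intercept c from Station 1: 902.2 − 139.49 − 3.21 = 759.50.
At (466, 20): z = 93.5 − 2.2 + 759.50 = 850.8 m.

850.8 m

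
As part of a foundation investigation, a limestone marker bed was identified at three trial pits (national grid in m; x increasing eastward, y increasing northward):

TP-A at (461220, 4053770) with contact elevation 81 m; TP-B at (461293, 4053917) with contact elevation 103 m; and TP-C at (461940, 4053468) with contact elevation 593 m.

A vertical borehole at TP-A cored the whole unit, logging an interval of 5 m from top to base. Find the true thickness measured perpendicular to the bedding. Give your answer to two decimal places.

4.17 m

Two edge vectors: TP-A→TP-B = (73, 147, 22), TP-A→TP-C = (720, -302, 512).
Normal n = (TP-A→TP-B) × (TP-A→TP-C) = (81908, -21536, -127886).
So ∂z/∂x = −n_x/n_z = 0.64048 and ∂z/∂y = −n_y/n_z = −0.16840.
|∇z| = √(a²+b²) = 0.66225, so dip δ = arctan(0.66225) = 33.51°.
True thickness = vertical thickness × cos δ = 5 × cos 33.51° = 4.17 m.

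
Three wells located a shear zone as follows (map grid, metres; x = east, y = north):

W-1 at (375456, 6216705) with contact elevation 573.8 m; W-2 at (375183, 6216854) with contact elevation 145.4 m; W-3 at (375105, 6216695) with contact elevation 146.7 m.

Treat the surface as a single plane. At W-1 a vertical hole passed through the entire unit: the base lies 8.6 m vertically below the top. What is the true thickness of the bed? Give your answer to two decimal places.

5.05 m

Two edge vectors: W-1→W-2 = (-273, 149, -428.4), W-1→W-3 = (-351, -10, -427.1).
Normal n = (W-1→W-2) × (W-1→W-3) = (-67921.9, 33770.1, 55029).
So ∂z/∂x = −n_x/n_z = 1.23429 and ∂z/∂y = −n_y/n_z = −0.61368.
|∇z| = √(a²+b²) = 1.37843, so dip δ = arctan(1.37843) = 54.04°.
True thickness = vertical thickness × cos δ = 8.6 × cos 54.04° = 5.05 m.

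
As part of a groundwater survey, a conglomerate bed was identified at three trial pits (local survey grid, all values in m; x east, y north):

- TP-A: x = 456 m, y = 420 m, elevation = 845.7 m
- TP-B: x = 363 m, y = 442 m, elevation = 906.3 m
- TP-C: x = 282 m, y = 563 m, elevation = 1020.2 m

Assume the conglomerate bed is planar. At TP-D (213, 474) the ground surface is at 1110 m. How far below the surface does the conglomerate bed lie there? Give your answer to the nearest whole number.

Two edge vectors: TP-A→TP-B = (-93, 22, 60.6), TP-A→TP-C = (-174, 143, 174.5).
Normal n = (TP-A→TP-B) × (TP-A→TP-C) = (-4826.8, 5684.1, -9471).
So ∂z/∂x = −n_x/n_z = −0.50964 and ∂z/∂y = −n_y/n_z = 0.60016.
Intercept c from TP-A: 845.7 + 232.40 − 252.07 = 826.03.
At (213, 474): z_contact = −108.6 + 284.5 + 826.03 = 1002.0 m.
Depth below ground = 1110 − 1002.0 = 108 m.

108 m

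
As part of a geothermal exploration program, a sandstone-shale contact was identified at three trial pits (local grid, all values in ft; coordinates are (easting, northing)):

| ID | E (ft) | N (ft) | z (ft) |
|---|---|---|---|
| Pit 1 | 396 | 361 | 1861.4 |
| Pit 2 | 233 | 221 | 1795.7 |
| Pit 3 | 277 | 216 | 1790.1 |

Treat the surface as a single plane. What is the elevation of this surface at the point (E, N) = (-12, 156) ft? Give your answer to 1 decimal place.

1776.3 ft

Let the plane be z = a·E + b·N + c.
Pit 2−Pit 1: −163a − 140b = −65.7;  Pit 3−Pit 1: −119a − 145b = −71.3.
Solving gives a = −0.06530, b = 0.54532.
Then c = 1861.4 − a·396 − b·361 = 1690.40.
At (-12, 156): z = 0.8 + 85.1 + 1690.40 = 1776.3 ft.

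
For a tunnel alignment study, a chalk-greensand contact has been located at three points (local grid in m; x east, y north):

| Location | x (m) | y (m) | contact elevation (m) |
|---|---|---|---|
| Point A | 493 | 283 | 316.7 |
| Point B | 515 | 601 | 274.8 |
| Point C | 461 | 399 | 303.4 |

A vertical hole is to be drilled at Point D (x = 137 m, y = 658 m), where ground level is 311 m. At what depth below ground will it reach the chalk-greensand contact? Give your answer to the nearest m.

25 m

Let the plane be z = a·x + b·y + c.
Point B−Point A: 22a + 318b = −41.9;  Point C−Point A: −32a + 116b = −13.3.
Solving gives a = −0.04958, b = −0.12833.
Then c = 316.7 − a·493 − b·283 = 377.46.
At (137, 658): z_contact = −6.8 − 84.4 + 377.46 = 286.2 m.
Depth below ground = 311 − 286.2 = 25 m.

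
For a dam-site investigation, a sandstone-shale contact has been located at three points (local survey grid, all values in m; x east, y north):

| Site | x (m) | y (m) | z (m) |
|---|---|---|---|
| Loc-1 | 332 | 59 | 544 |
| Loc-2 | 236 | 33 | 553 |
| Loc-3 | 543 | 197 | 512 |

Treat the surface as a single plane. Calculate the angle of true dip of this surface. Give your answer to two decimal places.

9.10°

Two edge vectors: Loc-1→Loc-2 = (-96, -26, 9), Loc-1→Loc-3 = (211, 138, -32).
Normal n = (Loc-1→Loc-2) × (Loc-1→Loc-3) = (-410, -1173, -7762).
So ∂z/∂x = −n_x/n_z = −0.05282 and ∂z/∂y = −n_y/n_z = −0.15112.
Gradient magnitude |∇z| = √(a² + b²) = √(0.00279 + 0.02284) = 0.16009.
True dip = arctan(0.16009) = 9.10°, dipping toward NNE (azimuth ≈ 019°).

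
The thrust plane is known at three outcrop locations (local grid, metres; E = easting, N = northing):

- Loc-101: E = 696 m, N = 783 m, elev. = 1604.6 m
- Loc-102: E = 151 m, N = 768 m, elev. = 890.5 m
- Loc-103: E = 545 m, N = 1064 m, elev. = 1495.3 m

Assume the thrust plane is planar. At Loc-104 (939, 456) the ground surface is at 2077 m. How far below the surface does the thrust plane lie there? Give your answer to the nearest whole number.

Two edge vectors: Loc-101→Loc-102 = (-545, -15, -714.1), Loc-101→Loc-103 = (-151, 281, -109.3).
Normal n = (Loc-101→Loc-102) × (Loc-101→Loc-103) = (202301.6, 48260.6, -155410).
So ∂z/∂E = −n_x/n_z = 1.30173 and ∂z/∂N = −n_y/n_z = 0.31054.
Intercept c from Loc-101: 1604.6 − 906.00 − 243.15 = 455.45.
At (939, 456): z_contact = 1222.3 + 141.6 + 455.45 = 1819.4 m.
Depth below ground = 2077 − 1819.4 = 258 m.

258 m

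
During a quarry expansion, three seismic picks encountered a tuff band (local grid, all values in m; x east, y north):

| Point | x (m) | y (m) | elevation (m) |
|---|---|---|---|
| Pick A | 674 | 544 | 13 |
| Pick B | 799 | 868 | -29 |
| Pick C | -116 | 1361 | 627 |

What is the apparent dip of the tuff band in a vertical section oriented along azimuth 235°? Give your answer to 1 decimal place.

Two edge vectors: Pick A→Pick B = (125, 324, -42), Pick A→Pick C = (-790, 817, 614).
Normal n = (Pick A→Pick B) × (Pick A→Pick C) = (233250, -43570, 358085).
So ∂z/∂x = −n_x/n_z = −0.65138 and ∂z/∂y = −n_y/n_z = 0.12168.
Unit vector along 235° is (sin 235°, cos 235°) = (-0.8192, -0.5736).
Slope in that direction = a·(-0.8192) + b·(-0.5736) = 0.46379.
Apparent dip = arctan|0.46379| = 24.9° (true dip is 33.5°, so apparent ≤ true as expected).

24.9°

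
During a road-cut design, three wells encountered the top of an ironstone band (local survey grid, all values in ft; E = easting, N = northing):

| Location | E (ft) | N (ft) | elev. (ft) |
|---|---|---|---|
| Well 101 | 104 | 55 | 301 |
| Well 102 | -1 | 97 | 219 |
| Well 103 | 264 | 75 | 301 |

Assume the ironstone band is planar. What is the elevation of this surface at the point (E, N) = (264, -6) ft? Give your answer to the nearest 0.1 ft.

421.5 ft

Two edge vectors: Well 101→Well 102 = (-105, 42, -82), Well 101→Well 103 = (160, 20, 0).
Normal n = (Well 101→Well 102) × (Well 101→Well 103) = (1640, -13120, -8820).
So ∂z/∂E = −n_x/n_z = 0.18594 and ∂z/∂N = −n_y/n_z = −1.48753.
Intercept c from Well 101: 301 − 19.34 + 81.81 = 363.48.
At (264, -6): z = 49.1 + 8.9 + 363.48 = 421.5 ft.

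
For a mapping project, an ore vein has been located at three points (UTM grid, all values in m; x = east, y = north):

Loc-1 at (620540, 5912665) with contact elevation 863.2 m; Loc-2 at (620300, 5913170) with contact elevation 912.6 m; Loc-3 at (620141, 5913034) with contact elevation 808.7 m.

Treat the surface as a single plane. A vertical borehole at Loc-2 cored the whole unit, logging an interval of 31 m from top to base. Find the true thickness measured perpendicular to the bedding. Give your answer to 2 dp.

Let the plane be z = a·x + b·y + c.
Loc-2−Loc-1: −240a + 505b = 49.4;  Loc-3−Loc-1: −399a + 369b = −54.5.
Solving gives a = 0.40511, b = 0.29035.
|∇z| = √(a²+b²) = 0.49841, so dip δ = arctan(0.49841) = 26.49°.
True thickness = vertical thickness × cos δ = 31 × cos 26.49° = 27.74 m.

27.74 m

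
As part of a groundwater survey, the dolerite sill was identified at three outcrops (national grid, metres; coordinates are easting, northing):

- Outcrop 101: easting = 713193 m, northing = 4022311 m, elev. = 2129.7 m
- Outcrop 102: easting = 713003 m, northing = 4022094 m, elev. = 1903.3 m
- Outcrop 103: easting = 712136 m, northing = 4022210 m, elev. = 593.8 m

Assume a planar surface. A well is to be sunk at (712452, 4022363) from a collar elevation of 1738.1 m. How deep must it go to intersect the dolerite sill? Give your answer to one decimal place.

Two edge vectors: Outcrop 101→Outcrop 102 = (-190, -217, -226.4), Outcrop 101→Outcrop 103 = (-1057, -101, -1535.9).
Normal n = (Outcrop 101→Outcrop 102) × (Outcrop 101→Outcrop 103) = (310423.9, -52516.2, -210179).
So ∂z/∂easting = −n_x/n_z = 1.476950123 and ∂z/∂northing = −n_y/n_z = −0.249864163.
Intercept c from Outcrop 101: 2129.7 − 1053350.49 + 1005031.37 = −46189.42.
At (712452, 4022363): z_contact = 1052256.07 − 1005044.37 − 46189.42 = 1022.29 m.
Depth below ground = 1738.1 − 1022.29 = 715.8 m.

715.8 m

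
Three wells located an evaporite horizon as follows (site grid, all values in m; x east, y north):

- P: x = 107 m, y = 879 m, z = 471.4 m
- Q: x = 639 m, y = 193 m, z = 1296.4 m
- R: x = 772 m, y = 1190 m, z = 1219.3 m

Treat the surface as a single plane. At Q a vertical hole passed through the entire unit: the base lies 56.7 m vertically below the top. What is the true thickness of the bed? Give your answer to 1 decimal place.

35.2 m

Let the plane be z = a·x + b·y + c.
Q−P: 532a − 686b = 825;  R−P: 665a + 311b = 747.9.
Solving gives a = 1.23807, b = −0.24249.
|∇z| = √(a²+b²) = 1.26159, so dip δ = arctan(1.26159) = 51.60°.
True thickness = vertical thickness × cos δ = 56.7 × cos 51.60° = 35.2 m.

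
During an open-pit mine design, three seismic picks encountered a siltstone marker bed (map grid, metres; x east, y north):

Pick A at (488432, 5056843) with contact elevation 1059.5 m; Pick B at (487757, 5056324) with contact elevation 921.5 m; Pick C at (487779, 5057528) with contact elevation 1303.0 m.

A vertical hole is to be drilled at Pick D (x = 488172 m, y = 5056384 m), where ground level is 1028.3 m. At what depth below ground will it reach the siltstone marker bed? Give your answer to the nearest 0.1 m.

Two edge vectors: Pick A→Pick B = (-675, -519, -138), Pick A→Pick C = (-653, 685, 243.5).
Normal n = (Pick A→Pick B) × (Pick A→Pick C) = (-31846.5, 254476.5, -801282).
So ∂z/∂x = −n_x/n_z = −0.039744435 and ∂z/∂y = −n_y/n_z = 0.317586692.
Intercept c from Pick A: 1059.5 + 19412.45 − 1605986.04 = −1585514.09.
At (488172, 5056384): z_contact = −19402.12 + 1605840.27 − 1585514.09 = 924.06 m.
Depth below ground = 1028.3 − 924.06 = 104.2 m.

104.2 m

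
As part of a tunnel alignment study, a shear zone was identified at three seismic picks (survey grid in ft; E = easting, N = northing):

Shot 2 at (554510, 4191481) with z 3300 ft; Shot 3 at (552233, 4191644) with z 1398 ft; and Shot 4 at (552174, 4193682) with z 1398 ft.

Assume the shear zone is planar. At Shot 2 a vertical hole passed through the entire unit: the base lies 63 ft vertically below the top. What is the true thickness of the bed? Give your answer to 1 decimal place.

Let the plane be z = a·E + b·N + c.
Shot 3−Shot 2: −2277a + 163b = −1902;  Shot 4−Shot 2: −2336a + 2201b = −1902.
Solving gives a = 0.83704, b = 0.02423.
|∇z| = √(a²+b²) = 0.83739, so dip δ = arctan(0.83739) = 39.94°.
True thickness = vertical thickness × cos δ = 63 × cos 39.94° = 48.3 ft.

48.3 ft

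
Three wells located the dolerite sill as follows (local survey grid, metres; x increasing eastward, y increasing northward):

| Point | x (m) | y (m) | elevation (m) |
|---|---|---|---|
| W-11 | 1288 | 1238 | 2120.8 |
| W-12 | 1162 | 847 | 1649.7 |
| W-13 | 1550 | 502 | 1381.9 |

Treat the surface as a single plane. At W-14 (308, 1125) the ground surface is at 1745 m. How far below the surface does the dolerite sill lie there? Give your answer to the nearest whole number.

Two edge vectors: W-11→W-12 = (-126, -391, -471.1), W-11→W-13 = (262, -736, -738.9).
Normal n = (W-11→W-12) × (W-11→W-13) = (-57819.7, -216529.6, 195178).
So ∂z/∂x = −n_x/n_z = 0.29624 and ∂z/∂y = −n_y/n_z = 1.10940.
Intercept c from W-11: 2120.8 − 381.56 − 1373.43 = 365.81.
At (308, 1125): z_contact = 91.2 + 1248.1 + 365.81 = 1705.1 m.
Depth below ground = 1745 − 1705.1 = 40 m.

40 m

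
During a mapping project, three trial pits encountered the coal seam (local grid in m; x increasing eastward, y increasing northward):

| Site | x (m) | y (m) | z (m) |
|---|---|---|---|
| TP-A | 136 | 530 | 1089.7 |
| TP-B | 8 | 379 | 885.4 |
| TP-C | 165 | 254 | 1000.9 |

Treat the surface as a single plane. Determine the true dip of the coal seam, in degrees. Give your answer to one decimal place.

Let the plane be z = a·x + b·y + c.
TP-B−TP-A: −128a − 151b = −204.3;  TP-C−TP-A: 29a − 276b = −88.8.
Solving gives a = 1.08238, b = 0.43547.
Gradient magnitude |∇z| = √(a² + b²) = √(1.17154 + 0.18963) = 1.16669.
True dip = arctan(1.16669) = 49.4°, dipping toward WSW (azimuth ≈ 248°).

49.4°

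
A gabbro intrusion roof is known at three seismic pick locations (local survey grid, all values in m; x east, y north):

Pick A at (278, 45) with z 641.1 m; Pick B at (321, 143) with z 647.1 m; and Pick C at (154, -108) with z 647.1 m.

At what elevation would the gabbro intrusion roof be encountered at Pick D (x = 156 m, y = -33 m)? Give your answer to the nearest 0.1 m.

660.0 m

Let the plane be z = a·x + b·y + c.
Pick B−Pick A: 43a + 98b = 6;  Pick C−Pick A: −124a − 153b = 6.
Solving gives a = −0.27023, b = 0.17980.
Then c = 641.1 − a·278 − b·45 = 708.13.
At (156, -33): z = −42.2 − 5.9 + 708.13 = 660.0 m.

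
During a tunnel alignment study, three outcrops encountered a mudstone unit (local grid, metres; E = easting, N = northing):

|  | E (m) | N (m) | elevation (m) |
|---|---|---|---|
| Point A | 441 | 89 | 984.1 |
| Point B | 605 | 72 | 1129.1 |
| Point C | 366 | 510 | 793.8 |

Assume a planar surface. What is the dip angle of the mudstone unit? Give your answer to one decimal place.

42.1°

Let the plane be z = a·E + b·N + c.
Point B−Point A: 164a − 17b = 145;  Point C−Point A: −75a + 421b = −190.3.
Solving gives a = 0.85304, b = −0.30005.
Gradient magnitude |∇z| = √(a² + b²) = √(0.72768 + 0.09003) = 0.90428.
True dip = arctan(0.90428) = 42.1°, dipping toward WNW (azimuth ≈ 289°).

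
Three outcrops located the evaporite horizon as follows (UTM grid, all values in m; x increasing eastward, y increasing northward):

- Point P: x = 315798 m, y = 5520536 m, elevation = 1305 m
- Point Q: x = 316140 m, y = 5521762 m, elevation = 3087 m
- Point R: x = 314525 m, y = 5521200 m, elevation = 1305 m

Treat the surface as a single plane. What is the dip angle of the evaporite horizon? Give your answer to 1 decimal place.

Two edge vectors: Point P→Point Q = (342, 1226, 1782), Point P→Point R = (-1273, 664, 0).
Normal n = (Point P→Point Q) × (Point P→Point R) = (-1183248, -2268486, 1787786).
So ∂z/∂x = −n_x/n_z = 0.66185 and ∂z/∂y = −n_y/n_z = 1.26888.
Gradient magnitude |∇z| = √(a² + b²) = √(0.43805 + 1.61006) = 1.43112.
True dip = arctan(1.43112) = 55.1°, dipping toward SSW (azimuth ≈ 208°).

55.1°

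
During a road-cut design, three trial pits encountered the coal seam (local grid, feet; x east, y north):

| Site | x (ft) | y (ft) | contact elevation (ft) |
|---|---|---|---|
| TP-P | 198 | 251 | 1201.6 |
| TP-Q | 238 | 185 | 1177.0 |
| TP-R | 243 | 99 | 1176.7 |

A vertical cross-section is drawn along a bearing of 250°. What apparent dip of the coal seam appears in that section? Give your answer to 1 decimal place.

Two edge vectors: TP-P→TP-Q = (40, -66, -24.6), TP-P→TP-R = (45, -152, -24.9).
Normal n = (TP-P→TP-Q) × (TP-P→TP-R) = (-2095.8, -111, -3110).
So ∂z/∂x = −n_x/n_z = −0.67389 and ∂z/∂y = −n_y/n_z = −0.03569.
Unit vector along 250° is (sin 250°, cos 250°) = (-0.9397, -0.3420).
Slope in that direction = a·(-0.9397) + b·(-0.3420) = 0.64546.
Apparent dip = arctan|0.64546| = 32.8° (true dip is 34.0°, so apparent ≤ true as expected).

32.8°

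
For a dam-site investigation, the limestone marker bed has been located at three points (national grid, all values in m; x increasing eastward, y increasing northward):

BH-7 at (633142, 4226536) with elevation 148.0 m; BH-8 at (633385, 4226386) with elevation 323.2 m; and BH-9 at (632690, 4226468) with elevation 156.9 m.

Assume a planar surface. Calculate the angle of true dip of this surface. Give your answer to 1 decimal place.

44.2°

Let the plane be z = a·x + b·y + c.
BH-8−BH-7: 243a − 150b = 175.2;  BH-9−BH-7: −452a − 68b = 8.9.
Solving gives a = 0.12545, b = −0.96477.
Gradient magnitude |∇z| = √(a² + b²) = √(0.01574 + 0.93078) = 0.97289.
True dip = arctan(0.97289) = 44.2°, dipping toward N (azimuth ≈ 353°).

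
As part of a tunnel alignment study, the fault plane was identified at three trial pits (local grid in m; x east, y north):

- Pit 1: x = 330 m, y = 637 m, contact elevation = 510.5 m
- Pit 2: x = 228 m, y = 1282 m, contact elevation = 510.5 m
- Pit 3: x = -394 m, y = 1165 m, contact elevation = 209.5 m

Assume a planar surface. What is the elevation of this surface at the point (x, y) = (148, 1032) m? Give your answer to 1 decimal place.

454.3 m

Two edge vectors: Pit 1→Pit 2 = (-102, 645, 0), Pit 1→Pit 3 = (-724, 528, -301).
Normal n = (Pit 1→Pit 2) × (Pit 1→Pit 3) = (-194145, -30702, 413124).
So ∂z/∂x = −n_x/n_z = 0.469944 and ∂z/∂y = −n_y/n_z = 0.074317.
Intercept c from Pit 1: 510.5 − 155.08 − 47.34 = 308.08.
At (148, 1032): z = 69.6 + 76.7 + 308.08 = 454.3 m.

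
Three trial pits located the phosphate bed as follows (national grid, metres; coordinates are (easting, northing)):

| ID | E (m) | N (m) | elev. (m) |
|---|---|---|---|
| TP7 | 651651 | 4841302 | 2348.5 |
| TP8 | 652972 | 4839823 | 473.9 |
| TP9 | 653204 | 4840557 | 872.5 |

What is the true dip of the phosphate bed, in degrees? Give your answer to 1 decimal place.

Two edge vectors: TP7→TP8 = (1321, -1479, -1874.6), TP7→TP9 = (1553, -745, -1476).
Normal n = (TP7→TP8) × (TP7→TP9) = (786427, -961457.8, 1312742).
So ∂z/∂E = −n_x/n_z = −0.59907 and ∂z/∂N = −n_y/n_z = 0.73240.
Gradient magnitude |∇z| = √(a² + b²) = √(0.35889 + 0.53642) = 0.94620.
True dip = arctan(0.94620) = 43.4°, dipping toward SE (azimuth ≈ 141°).

43.4°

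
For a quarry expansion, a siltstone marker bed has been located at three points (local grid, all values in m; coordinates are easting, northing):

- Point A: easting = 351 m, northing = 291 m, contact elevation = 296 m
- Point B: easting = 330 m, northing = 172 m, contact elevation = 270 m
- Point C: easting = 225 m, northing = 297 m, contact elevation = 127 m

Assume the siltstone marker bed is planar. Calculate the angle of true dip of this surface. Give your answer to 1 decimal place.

53.3°

Two edge vectors: Point A→Point B = (-21, -119, -26), Point A→Point C = (-126, 6, -169).
Normal n = (Point A→Point B) × (Point A→Point C) = (20267, -273, -15120).
So ∂z/∂easting = −n_x/n_z = 1.34041 and ∂z/∂northing = −n_y/n_z = −0.01806.
Gradient magnitude |∇z| = √(a² + b²) = √(1.79670 + 0.00033) = 1.34053.
True dip = arctan(1.34053) = 53.3°, dipping toward W (azimuth ≈ 271°).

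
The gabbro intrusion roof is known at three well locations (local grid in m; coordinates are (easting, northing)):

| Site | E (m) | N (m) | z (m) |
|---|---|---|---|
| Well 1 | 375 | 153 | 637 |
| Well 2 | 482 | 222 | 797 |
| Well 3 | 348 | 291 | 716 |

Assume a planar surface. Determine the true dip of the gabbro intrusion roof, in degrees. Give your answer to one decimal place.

51.6°

Two edge vectors: Well 1→Well 2 = (107, 69, 160), Well 1→Well 3 = (-27, 138, 79).
Normal n = (Well 1→Well 2) × (Well 1→Well 3) = (-16629, -12773, 16629).
So ∂z/∂E = −n_x/n_z = 1.00000 and ∂z/∂N = −n_y/n_z = 0.76812.
Gradient magnitude |∇z| = √(a² + b²) = √(1.00000 + 0.59000) = 1.26095.
True dip = arctan(1.26095) = 51.6°, dipping toward SW (azimuth ≈ 232°).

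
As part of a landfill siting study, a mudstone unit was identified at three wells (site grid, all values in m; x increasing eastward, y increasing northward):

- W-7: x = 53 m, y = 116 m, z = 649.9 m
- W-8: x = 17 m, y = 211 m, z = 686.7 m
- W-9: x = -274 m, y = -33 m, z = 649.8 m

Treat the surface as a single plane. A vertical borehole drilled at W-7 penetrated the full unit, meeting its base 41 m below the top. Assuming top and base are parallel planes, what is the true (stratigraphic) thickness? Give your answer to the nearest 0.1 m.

Two edge vectors: W-7→W-8 = (-36, 95, 36.8), W-7→W-9 = (-327, -149, -0.1).
Normal n = (W-7→W-8) × (W-7→W-9) = (5473.7, -12037.2, 36429).
So ∂z/∂x = −n_x/n_z = −0.15026 and ∂z/∂y = −n_y/n_z = 0.33043.
|∇z| = √(a²+b²) = 0.36299, so dip δ = arctan(0.36299) = 19.95°.
True thickness = vertical thickness × cos δ = 41 × cos 19.95° = 38.5 m.

38.5 m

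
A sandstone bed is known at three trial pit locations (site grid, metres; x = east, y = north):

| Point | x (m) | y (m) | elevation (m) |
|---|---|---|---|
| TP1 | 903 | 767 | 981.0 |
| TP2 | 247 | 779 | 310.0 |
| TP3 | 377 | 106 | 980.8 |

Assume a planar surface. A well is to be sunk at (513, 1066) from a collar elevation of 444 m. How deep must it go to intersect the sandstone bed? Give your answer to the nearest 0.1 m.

Two edge vectors: TP1→TP2 = (-656, 12, -671), TP1→TP3 = (-526, -661, -0.2).
Normal n = (TP1→TP2) × (TP1→TP3) = (-443533.4, 352814.8, 439928).
So ∂z/∂x = −n_x/n_z = 1.008195 and ∂z/∂y = −n_y/n_z = −0.801983.
Intercept c from TP1: 981 − 910.40 + 615.12 = 685.72.
At (513, 1066): z_contact = 517.20 − 854.91 + 685.72 = 348.01 m.
Depth below ground = 444 − 348.01 = 96.0 m.

96.0 m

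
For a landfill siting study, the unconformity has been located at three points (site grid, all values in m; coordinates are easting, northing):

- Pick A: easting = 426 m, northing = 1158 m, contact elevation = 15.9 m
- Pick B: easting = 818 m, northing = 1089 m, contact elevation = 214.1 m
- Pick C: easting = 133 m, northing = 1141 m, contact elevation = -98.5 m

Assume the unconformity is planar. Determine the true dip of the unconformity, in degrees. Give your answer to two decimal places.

Two edge vectors: Pick A→Pick B = (392, -69, 198.2), Pick A→Pick C = (-293, -17, -114.4).
Normal n = (Pick A→Pick B) × (Pick A→Pick C) = (11263, -13227.8, -26881).
So ∂z/∂easting = −n_x/n_z = 0.41899 and ∂z/∂northing = −n_y/n_z = −0.49209.
Gradient magnitude |∇z| = √(a² + b²) = √(0.17556 + 0.24215) = 0.64630.
True dip = arctan(0.64630) = 32.87°, dipping toward NW (azimuth ≈ 320°).

32.87°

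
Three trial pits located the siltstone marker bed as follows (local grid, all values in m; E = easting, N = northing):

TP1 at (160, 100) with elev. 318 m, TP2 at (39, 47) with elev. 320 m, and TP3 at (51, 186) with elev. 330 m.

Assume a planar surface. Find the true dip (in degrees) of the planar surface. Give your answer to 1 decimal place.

Let the plane be z = a·E + b·N + c.
TP2−TP1: −121a − 53b = 2;  TP3−TP1: −109a + 86b = 12.
Solving gives a = −0.04993, b = 0.07625.
Gradient magnitude |∇z| = √(a² + b²) = √(0.00249 + 0.00581) = 0.09114.
True dip = arctan(0.09114) = 5.2°, dipping toward SSE (azimuth ≈ 147°).

5.2°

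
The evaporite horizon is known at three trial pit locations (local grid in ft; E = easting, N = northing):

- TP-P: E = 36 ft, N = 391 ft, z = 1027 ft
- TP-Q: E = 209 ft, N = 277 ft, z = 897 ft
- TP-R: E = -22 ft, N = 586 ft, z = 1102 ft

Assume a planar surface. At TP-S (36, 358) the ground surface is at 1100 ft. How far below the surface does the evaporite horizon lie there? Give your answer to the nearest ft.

Two edge vectors: TP-P→TP-Q = (173, -114, -130), TP-P→TP-R = (-58, 195, 75).
Normal n = (TP-P→TP-Q) × (TP-P→TP-R) = (16800, -5435, 27123).
So ∂z/∂E = −n_x/n_z = −0.61940 and ∂z/∂N = −n_y/n_z = 0.20038.
Intercept c from TP-P: 1027 + 22.30 − 78.35 = 970.95.
At (36, 358): z_contact = −22.3 + 71.7 + 970.95 = 1020.4 ft.
Depth below ground = 1100 − 1020.4 = 80 ft.

80 ft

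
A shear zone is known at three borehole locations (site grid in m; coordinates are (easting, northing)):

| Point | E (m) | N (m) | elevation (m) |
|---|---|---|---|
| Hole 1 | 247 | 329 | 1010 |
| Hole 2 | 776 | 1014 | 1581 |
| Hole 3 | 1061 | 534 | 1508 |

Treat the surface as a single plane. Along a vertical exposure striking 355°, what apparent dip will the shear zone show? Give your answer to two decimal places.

21.96°

Let the plane be z = a·E + b·N + c.
Hole 2−Hole 1: 529a + 685b = 571;  Hole 3−Hole 1: 814a + 205b = 498.
Solving gives a = 0.49889, b = 0.44830.
Unit vector along 355° is (sin 355°, cos 355°) = (-0.0872, 0.9962).
Slope in that direction = a·(-0.0872) + b·(0.9962) = 0.40311.
Apparent dip = arctan|0.40311| = 21.96° (true dip is 33.9°, so apparent ≤ true as expected).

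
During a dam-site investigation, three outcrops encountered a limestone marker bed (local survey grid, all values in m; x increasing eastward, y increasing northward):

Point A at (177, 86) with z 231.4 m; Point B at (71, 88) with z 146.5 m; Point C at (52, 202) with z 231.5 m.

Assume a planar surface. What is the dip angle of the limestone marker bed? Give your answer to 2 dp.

50.25°

Let the plane be z = a·x + b·y + c.
Point B−Point A: −106a + 2b = −84.9;  Point C−Point A: −125a + 116b = 0.1.
Solving gives a = 0.81758, b = 0.88188.
Gradient magnitude |∇z| = √(a² + b²) = √(0.66844 + 0.77771) = 1.20256.
True dip = arctan(1.20256) = 50.25°, dipping toward SW (azimuth ≈ 223°).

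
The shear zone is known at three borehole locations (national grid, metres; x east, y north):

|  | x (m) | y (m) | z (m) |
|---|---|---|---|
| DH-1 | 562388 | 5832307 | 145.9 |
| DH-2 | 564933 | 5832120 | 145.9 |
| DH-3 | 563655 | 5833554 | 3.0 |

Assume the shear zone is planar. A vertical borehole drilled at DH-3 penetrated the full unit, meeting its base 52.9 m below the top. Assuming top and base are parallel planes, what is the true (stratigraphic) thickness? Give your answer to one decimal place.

Two edge vectors: DH-1→DH-2 = (2545, -187, 0), DH-1→DH-3 = (1267, 1247, -142.9).
Normal n = (DH-1→DH-2) × (DH-1→DH-3) = (26722.3, 363680.5, 3410544).
So ∂z/∂x = −n_x/n_z = −0.00784 and ∂z/∂y = −n_y/n_z = −0.10663.
|∇z| = √(a²+b²) = 0.10692, so dip δ = arctan(0.10692) = 6.10°.
True thickness = vertical thickness × cos δ = 52.9 × cos 6.10° = 52.6 m.

52.6 m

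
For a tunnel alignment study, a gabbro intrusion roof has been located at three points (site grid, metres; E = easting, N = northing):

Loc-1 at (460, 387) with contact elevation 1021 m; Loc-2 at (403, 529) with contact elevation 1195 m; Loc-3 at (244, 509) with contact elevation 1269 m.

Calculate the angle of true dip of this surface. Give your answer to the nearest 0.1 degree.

Let the plane be z = a·E + b·N + c.
Loc-2−Loc-1: −57a + 142b = 174;  Loc-3−Loc-1: −216a + 122b = 248.
Solving gives a = −0.58976, b = 0.98862.
Gradient magnitude |∇z| = √(a² + b²) = √(0.34782 + 0.97736) = 1.15117.
True dip = arctan(1.15117) = 49.0°, dipping toward SSE (azimuth ≈ 149°).

49.0°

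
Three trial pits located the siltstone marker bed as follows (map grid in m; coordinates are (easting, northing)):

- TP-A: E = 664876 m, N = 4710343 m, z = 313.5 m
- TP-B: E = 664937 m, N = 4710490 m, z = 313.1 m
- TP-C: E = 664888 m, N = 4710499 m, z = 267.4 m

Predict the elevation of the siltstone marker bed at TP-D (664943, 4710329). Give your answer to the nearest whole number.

377 m

Two edge vectors: TP-A→TP-B = (61, 147, -0.4), TP-A→TP-C = (12, 156, -46.1).
Normal n = (TP-A→TP-B) × (TP-A→TP-C) = (-6714.3, 2807.3, 7752).
So ∂z/∂E = −n_x/n_z = 0.86613777 and ∂z/∂N = −n_y/n_z = −0.36213880.
Intercept c from TP-A: 313.5 − 575874.22 + 1705797.98 = 1130237.26.
At (664943, 4710329): z = 575932.2 − 1705792.9 + 1130237.26 = 376.6 m.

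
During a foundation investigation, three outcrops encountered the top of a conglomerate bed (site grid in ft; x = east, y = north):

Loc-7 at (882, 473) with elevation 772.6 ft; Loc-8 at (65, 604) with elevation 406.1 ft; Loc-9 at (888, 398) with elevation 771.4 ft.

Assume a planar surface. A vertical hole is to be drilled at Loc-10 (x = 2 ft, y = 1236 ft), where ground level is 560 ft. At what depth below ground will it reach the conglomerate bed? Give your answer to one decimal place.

149.5 ft

Let the plane be z = a·x + b·y + c.
Loc-8−Loc-7: −817a + 131b = −366.5;  Loc-9−Loc-7: 6a − 75b = −1.2.
Solving gives a = 0.457020, b = 0.052562.
Then c = 772.6 − a·882 − b·473 = 344.65.
At (2, 1236): z_contact = 0.91 + 64.97 + 344.65 = 410.53 ft.
Depth below ground = 560 − 410.53 = 149.5 ft.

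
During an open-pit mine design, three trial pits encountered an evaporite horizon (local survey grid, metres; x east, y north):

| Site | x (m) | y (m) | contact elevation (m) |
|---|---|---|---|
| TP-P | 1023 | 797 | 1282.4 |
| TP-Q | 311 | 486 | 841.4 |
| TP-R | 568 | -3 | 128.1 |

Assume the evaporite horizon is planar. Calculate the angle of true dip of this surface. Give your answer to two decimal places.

55.43°

Let the plane be z = a·x + b·y + c.
TP-Q−TP-P: −712a − 311b = −441;  TP-R−TP-P: −455a − 800b = −1154.3.
Solving gives a = −0.01445, b = 1.45110.
Gradient magnitude |∇z| = √(a² + b²) = √(0.00021 + 2.10568) = 1.45117.
True dip = arctan(1.45117) = 55.43°, dipping toward S (azimuth ≈ 179°).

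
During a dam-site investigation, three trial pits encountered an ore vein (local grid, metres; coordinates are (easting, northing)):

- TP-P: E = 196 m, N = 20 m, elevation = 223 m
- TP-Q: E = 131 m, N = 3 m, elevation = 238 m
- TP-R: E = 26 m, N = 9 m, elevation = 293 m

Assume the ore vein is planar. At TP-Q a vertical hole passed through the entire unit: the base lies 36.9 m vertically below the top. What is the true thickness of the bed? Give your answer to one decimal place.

Let the plane be z = a·E + b·N + c.
TP-Q−TP-P: −65a − 17b = 15;  TP-R−TP-P: −170a − 11b = 70.
Solving gives a = −0.47126, b = 0.91954.
|∇z| = √(a²+b²) = 1.03327, so dip δ = arctan(1.03327) = 45.94°.
True thickness = vertical thickness × cos δ = 36.9 × cos 45.94° = 25.7 m.

25.7 m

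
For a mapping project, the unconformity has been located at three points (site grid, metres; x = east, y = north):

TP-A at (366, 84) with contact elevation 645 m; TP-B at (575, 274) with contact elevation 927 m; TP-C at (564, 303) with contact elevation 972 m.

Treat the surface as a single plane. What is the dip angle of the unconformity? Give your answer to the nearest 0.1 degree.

Let the plane be z = a·x + b·y + c.
TP-B−TP-A: 209a + 190b = 282;  TP-C−TP-A: 198a + 219b = 327.
Solving gives a = −0.04564, b = 1.53441.
Gradient magnitude |∇z| = √(a² + b²) = √(0.00208 + 2.35442) = 1.53509.
True dip = arctan(1.53509) = 56.9°, dipping toward S (azimuth ≈ 178°).

56.9°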